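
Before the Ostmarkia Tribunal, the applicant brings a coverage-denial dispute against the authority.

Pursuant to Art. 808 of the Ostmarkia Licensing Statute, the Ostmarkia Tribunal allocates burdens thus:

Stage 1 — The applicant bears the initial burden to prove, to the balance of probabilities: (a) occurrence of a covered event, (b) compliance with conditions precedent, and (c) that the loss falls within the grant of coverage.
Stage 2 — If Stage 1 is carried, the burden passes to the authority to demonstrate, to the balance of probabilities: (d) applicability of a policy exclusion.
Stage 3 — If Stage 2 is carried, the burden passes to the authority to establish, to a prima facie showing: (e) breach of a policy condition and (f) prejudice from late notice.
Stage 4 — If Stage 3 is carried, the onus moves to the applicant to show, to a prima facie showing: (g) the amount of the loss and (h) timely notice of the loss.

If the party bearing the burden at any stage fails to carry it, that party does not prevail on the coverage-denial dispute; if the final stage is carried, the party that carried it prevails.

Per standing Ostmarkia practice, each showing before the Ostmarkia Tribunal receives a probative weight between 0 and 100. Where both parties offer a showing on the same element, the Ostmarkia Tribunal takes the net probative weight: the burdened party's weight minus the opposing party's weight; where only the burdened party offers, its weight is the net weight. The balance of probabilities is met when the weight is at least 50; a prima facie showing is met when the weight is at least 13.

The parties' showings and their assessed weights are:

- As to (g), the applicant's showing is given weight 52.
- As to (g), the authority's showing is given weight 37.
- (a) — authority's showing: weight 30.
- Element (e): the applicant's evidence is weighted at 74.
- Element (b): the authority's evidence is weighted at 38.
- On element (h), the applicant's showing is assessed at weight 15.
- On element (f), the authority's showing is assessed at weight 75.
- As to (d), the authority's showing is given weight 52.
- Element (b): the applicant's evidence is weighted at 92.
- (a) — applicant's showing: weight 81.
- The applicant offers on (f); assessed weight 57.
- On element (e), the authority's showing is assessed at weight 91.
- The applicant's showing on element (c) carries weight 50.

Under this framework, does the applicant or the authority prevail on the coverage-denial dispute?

applicant

At Stage 1 the applicant must meet the balance of probabilities (weight is at least 50): on (a) the weight is 81 less the opposing 30 gives net 51, ≥ 50, so (a) meets the standard; on (b) the weight is 92 less the opposing 38 gives net 54, ≥ 50, so (b) meets the standard; on (c) the weight is 50, which does reach 50, so (c) meets the standard.
  All elements met. The burden passes to the authority.
At Stage 2 the authority must meet the balance of probabilities (weight is at least 50): on (d) the weight is 52, ≥ 50, so (d) meets the standard.
  All elements met. The authority retains the burden for Stage 3.
At Stage 3 the authority must meet a prima facie showing (weight is at least 13): on (e) the weight is 91 less the opposing 74 gives net 17, which does reach 13, so (e) meets the standard; on (f) the weight is 75 less the opposing 57 gives net 18, ≥ 13, so (f) meets the standard.
  Stage 3 is satisfied; the onus moves to the applicant.
At Stage 4 the applicant must meet a prima facie showing (weight is at least 13): on (g) the weight is 52 less the opposing 37 gives net 15, ≥ 13, so (g) meets the standard; on (h) the weight is 15, which does reach 13, so (h) meets the standard.
  All elements met at the final stage.
Every stage carried; the applicant prevails.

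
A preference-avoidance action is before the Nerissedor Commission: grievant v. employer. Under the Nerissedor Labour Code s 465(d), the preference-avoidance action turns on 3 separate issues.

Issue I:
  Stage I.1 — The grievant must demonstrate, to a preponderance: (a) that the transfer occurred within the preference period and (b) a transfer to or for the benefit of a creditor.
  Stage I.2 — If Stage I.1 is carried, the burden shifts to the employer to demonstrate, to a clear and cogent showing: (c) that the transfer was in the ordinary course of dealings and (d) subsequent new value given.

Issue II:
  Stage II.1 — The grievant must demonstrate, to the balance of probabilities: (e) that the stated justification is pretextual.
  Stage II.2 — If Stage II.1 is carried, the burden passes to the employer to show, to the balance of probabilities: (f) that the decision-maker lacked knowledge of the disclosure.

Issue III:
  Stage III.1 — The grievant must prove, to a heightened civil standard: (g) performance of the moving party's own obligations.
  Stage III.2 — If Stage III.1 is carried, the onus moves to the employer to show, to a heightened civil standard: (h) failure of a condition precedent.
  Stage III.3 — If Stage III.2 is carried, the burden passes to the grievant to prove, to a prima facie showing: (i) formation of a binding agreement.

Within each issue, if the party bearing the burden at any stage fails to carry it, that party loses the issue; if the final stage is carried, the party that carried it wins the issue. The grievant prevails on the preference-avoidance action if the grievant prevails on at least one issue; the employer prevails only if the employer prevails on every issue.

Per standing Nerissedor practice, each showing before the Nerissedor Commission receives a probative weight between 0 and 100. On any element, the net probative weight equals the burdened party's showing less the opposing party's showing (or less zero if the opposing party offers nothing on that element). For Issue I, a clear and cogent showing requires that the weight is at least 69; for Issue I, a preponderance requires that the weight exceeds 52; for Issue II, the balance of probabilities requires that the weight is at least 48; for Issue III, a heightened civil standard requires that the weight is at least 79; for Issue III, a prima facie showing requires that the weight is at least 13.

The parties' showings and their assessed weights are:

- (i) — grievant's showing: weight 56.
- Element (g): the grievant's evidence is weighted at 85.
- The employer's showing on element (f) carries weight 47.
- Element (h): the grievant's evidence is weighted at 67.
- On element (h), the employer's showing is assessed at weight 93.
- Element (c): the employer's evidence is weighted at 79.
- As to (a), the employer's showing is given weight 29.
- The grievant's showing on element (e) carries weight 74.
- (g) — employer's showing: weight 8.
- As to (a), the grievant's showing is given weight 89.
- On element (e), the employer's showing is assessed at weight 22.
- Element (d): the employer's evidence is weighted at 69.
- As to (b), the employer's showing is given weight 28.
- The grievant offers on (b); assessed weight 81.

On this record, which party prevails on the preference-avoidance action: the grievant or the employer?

grievant

— Issue I —
Stage I.1 — burden on grievant; standard: a preponderance (weight exceeds 52).
    (a): 89 − 29 = 60 > 52 [met]
    (b): 81 − 28 = 53 > 52 [met]
  Stage I.1 carried; the burden shifts to the employer.
Stage I.2 — burden on employer; standard: a clear and cogent showing (weight is at least 69).
    (c): 79 ≥ 69 [met]
    (d): 69 ≥ 69 [met]
  All elements met at the final stage.
With every stage satisfied, the employer prevails on this issue.
— Issue II —
At Stage II.1 the grievant must meet the balance of probabilities (weight is at least 48): on (e) the weight is 74 less the opposing 22 gives net 52, which does reach 48, so (e) meets the standard.
  The grievant carries Stage II.1; the employer now bears the burden.
At Stage II.2 the employer must meet the balance of probabilities (weight is at least 48): on (f) the weight is 47, which does not reach 48, so (f) does not meet the standard.
  Not every element is met, so the employer fails to carry Stage II.2.
The analysis ends at Stage II.2; the grievant prevails on this issue.
— Issue III —
At Stage III.1 the grievant must meet a heightened civil standard (weight is at least 79): on (g) the weight is 85 less the opposing 8 gives net 77, < 79, so (g) does not meet the standard.
  Stage III.1 not carried; the grievant fails its burden.
The analysis ends at Stage III.1; the employer prevails on this issue.
Per-issue: Issue I → employer; Issue II → grievant; Issue III → employer. The grievant must prevail on at least one issue; overall, the grievant prevails.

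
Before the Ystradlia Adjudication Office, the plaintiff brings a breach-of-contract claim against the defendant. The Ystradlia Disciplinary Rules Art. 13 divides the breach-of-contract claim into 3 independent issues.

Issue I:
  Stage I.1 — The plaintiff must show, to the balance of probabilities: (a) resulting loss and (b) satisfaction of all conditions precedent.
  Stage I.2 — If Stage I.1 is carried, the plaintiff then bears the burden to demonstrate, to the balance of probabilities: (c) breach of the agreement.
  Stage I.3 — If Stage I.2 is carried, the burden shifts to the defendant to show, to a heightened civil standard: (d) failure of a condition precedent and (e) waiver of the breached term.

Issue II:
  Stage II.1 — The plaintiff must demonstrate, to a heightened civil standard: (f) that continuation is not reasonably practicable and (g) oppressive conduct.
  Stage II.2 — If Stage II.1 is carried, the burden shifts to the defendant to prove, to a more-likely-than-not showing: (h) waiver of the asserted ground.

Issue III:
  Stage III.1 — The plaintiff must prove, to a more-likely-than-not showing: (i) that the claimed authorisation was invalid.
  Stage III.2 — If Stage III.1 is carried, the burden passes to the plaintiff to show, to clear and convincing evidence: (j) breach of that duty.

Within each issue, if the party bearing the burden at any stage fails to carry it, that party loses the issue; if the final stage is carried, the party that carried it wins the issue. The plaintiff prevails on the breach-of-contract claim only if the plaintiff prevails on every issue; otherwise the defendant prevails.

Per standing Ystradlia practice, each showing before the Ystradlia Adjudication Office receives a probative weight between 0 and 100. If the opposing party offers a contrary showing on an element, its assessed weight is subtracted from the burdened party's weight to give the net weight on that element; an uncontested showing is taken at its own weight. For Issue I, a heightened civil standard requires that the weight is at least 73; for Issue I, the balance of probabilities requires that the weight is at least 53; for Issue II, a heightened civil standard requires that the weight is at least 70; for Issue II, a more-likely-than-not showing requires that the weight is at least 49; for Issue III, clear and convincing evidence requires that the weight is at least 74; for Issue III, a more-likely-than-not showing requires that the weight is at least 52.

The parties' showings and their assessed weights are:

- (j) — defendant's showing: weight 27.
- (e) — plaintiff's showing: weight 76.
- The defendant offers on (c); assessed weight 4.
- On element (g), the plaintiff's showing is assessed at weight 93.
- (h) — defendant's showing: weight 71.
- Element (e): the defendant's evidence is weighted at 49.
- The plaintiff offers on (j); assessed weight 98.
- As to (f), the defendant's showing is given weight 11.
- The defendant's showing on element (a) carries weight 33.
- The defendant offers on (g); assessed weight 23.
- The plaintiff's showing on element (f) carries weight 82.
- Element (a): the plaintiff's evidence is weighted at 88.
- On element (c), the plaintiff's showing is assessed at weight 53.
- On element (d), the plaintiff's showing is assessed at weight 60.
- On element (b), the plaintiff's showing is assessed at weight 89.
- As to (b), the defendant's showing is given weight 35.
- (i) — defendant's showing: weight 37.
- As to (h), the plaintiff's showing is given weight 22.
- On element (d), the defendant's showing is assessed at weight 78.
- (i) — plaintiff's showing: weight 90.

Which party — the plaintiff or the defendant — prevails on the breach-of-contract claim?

— Issue I —
Stage I.1 (plaintiff, the balance of probabilities, weight is at least 53): (a) net 88−33=55 ≥ 53 — meets; (b) net 89−35=54 ≥ 53 — meets.
  Stage I.1 carried; the burden remains with the plaintiff.
Stage I.2 (plaintiff, the balance of probabilities, weight is at least 53): (c) net 53−4=49 < 53 — fails.
  Stage I.2 not carried; the plaintiff fails its burden.
So the defendant prevails on this issue.
— Issue II —
Stage II.1 — burden on plaintiff; standard: a heightened civil standard (weight is at least 70).
    (f): 82 − 11 = 71 ≥ 70 [met]
    (g): 93 − 23 = 70 ≥ 70 [met]
  All elements met. The burden passes to the defendant.
Stage II.2 — burden on defendant; standard: a more-likely-than-not showing (weight is at least 49).
    (h): 71 − 22 = 49 ≥ 49 [met]
  The defendant carries the last stage.
With every stage satisfied, the defendant prevails on this issue.
— Issue III —
At Stage III.1 the plaintiff must meet a more-likely-than-not showing (weight is at least 52): on (i) the weight is 90 less the opposing 37 gives net 53, which does reach 52, so (i) meets the standard.
  All elements met. The plaintiff retains the burden for Stage III.2.
At Stage III.2 the plaintiff must meet clear and convincing evidence (weight is at least 74): on (j) the weight is 98 less the opposing 27 gives net 71, < 74, so (j) does not meet the standard.
  Not every element is met, so the plaintiff fails to carry Stage III.2.
The analysis ends at Stage III.2; the defendant prevails on this issue.
Per-issue: Issue I → defendant; Issue II → defendant; Issue III → defendant. The plaintiff must prevail on every issue; overall, the defendant prevails.

defendant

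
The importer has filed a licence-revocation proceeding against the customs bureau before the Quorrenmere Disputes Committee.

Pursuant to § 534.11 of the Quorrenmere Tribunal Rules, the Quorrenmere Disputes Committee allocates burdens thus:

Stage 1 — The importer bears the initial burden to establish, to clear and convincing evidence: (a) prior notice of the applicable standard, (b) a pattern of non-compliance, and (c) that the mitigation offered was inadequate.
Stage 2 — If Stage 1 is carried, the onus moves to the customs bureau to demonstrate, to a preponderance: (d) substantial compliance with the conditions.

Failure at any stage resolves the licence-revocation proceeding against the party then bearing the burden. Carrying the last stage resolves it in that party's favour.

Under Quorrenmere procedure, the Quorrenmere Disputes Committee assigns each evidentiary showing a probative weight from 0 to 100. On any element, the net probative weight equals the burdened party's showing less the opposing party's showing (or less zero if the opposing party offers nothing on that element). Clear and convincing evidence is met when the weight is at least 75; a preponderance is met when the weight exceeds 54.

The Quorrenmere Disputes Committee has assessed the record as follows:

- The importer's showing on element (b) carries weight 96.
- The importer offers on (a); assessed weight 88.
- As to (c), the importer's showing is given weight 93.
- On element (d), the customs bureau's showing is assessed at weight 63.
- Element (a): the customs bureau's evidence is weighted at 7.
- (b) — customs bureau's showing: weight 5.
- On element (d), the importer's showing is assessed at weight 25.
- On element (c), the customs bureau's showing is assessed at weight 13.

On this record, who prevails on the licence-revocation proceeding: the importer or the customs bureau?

importer

Stage 1 (importer, clear and convincing evidence, weight is at least 75): (a) net 88−7=81 ≥ 75 — meets; (b) net 96−5=91 ≥ 75 — meets; (c) net 93−13=80 ≥ 75 — meets.
  Stage 1 is satisfied; the onus moves to the customs bureau.
Stage 2 (customs bureau, a preponderance, weight exceeds 54): (d) net 63−25=38 ≤ 54 — fails.
  The customs bureau does not carry Stage 2.
So the importer prevails.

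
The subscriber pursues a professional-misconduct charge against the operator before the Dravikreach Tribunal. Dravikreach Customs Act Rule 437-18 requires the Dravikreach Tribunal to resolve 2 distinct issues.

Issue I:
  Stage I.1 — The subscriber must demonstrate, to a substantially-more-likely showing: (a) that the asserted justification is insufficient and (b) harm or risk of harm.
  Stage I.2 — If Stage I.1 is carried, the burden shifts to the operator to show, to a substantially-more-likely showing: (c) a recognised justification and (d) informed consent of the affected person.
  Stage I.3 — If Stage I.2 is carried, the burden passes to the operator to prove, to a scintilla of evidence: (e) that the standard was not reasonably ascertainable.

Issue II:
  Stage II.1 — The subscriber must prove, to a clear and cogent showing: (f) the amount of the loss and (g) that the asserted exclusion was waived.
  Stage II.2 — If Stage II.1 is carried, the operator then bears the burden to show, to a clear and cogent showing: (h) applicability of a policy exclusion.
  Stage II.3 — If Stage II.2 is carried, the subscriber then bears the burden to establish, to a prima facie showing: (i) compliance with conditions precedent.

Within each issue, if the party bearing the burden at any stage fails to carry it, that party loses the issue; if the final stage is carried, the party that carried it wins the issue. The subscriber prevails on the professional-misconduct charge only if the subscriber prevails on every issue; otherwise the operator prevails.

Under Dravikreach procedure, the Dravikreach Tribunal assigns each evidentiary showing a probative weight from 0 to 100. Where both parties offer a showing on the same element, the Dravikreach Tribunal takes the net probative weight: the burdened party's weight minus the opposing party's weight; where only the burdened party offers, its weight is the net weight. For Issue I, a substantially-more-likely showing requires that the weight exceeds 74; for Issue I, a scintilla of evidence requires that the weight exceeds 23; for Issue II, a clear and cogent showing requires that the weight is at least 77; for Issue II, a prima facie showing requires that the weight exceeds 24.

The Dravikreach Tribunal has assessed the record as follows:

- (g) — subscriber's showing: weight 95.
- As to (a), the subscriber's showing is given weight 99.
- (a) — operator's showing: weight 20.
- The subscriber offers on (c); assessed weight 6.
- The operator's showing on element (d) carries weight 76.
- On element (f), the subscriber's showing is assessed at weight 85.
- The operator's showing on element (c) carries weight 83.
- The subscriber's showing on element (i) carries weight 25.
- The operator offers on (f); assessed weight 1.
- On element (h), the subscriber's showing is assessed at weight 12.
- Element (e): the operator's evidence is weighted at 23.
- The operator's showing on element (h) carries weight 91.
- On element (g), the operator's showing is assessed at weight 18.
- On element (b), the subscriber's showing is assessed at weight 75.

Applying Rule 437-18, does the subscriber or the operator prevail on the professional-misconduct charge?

subscriber

— Issue I —
Stage I.1 — burden on subscriber; standard: a substantially-more-likely showing (weight exceeds 74).
    (a): 99 − 20 = 79 > 74 [met]
    (b): 75 > 74 [met]
  The subscriber carries Stage I.1; the operator now bears the burden.
Stage I.2 — burden on operator; standard: a substantially-more-likely showing (weight exceeds 74).
    (c): 83 − 6 = 77 > 74 [met]
    (d): 76 > 74 [met]
  Stage I.2 carried; the burden remains with the operator.
Stage I.3 — burden on operator; standard: a scintilla of evidence (weight exceeds 23).
    (e): 23 ≤ 23 [not met]
  Stage I.3 not carried; the operator fails its burden.
The subscriber prevails on this issue.
— Issue II —
Stage II.1 (subscriber, a clear and cogent showing, weight is at least 77): (f) net 85−1=84 ≥ 77 — meets; (g) net 95−18=77 ≥ 77 — meets.
  Stage II.1 is satisfied; the onus moves to the operator.
Stage II.2 (operator, a clear and cogent showing, weight is at least 77): (h) net 91−12=79 ≥ 77 — meets.
  All elements met. The burden passes to the subscriber.
Stage II.3 (subscriber, a prima facie showing, weight exceeds 24): (i) 25 > 24 — meets.
  All elements met at the final stage.
All stages carried — the subscriber prevails on this issue.
Per-issue: Issue I → subscriber; Issue II → subscriber. The subscriber must prevail on every issue; overall, the subscriber prevails.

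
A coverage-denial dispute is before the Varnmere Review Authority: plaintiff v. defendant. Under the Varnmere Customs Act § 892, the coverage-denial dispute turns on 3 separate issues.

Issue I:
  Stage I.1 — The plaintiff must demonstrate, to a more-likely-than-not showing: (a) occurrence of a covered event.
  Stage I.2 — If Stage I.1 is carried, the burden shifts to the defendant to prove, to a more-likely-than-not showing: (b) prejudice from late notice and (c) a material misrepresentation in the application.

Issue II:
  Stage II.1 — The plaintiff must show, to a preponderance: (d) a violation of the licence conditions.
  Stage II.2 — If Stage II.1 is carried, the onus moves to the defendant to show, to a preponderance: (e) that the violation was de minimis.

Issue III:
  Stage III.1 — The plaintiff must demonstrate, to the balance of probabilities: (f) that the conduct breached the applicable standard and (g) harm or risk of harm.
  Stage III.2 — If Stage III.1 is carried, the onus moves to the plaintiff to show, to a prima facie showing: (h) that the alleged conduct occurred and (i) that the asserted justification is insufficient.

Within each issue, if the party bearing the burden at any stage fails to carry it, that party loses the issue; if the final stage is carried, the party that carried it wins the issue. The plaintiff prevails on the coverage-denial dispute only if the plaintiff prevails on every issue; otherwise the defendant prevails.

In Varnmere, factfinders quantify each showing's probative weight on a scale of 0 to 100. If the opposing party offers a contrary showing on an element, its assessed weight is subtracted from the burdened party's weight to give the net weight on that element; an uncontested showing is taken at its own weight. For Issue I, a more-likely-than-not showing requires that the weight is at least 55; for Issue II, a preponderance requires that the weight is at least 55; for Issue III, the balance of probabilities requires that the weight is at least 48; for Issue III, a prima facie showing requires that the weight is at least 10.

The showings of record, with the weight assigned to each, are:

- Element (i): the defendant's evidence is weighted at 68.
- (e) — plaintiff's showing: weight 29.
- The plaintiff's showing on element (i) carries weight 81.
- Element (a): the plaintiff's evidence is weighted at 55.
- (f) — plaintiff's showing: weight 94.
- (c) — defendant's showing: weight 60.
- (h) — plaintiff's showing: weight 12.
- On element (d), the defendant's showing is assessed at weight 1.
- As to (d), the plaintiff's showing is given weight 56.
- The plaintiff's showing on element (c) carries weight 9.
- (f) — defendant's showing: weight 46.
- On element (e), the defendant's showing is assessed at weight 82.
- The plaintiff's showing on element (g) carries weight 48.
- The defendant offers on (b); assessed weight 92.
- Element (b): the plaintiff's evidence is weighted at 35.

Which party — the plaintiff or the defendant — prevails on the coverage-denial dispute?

— Issue I —
Stage I.1 (plaintiff, a more-likely-than-not showing, weight is at least 55): (a) 55 ≥ 55 — meets.
  All elements met. The burden passes to the defendant.
Stage I.2 (defendant, a more-likely-than-not showing, weight is at least 55): (b) net 92−35=57 ≥ 55 — meets; (c) net 60−9=51 < 55 — fails.
  The defendant does not carry Stage I.2.
So the plaintiff prevails on this issue.
— Issue II —
Stage II.1 (plaintiff, a preponderance, weight is at least 55): (d) net 56−1=55 ≥ 55 — meets.
  All elements met. The burden passes to the defendant.
Stage II.2 (defendant, a preponderance, weight is at least 55): (e) net 82−29=53 < 55 — fails.
  Not every element is met, so the defendant fails to carry Stage II.2.
The plaintiff prevails on this issue.
— Issue III —
At Stage III.1 the plaintiff must meet the balance of probabilities (weight is at least 48): on (f) the weight is 94 less the opposing 46 gives net 48, which does reach 48, so (f) meets the standard; on (g) the weight is 48, which does reach 48, so (g) meets the standard.
  Stage III.1 carried; the burden remains with the plaintiff.
At Stage III.2 the plaintiff must meet a prima facie showing (weight is at least 10): on (h) the weight is 12, ≥ 10, so (h) meets the standard; on (i) the weight is 81 less the opposing 68 gives net 13, which does reach 10, so (i) meets the standard.
  Stage III.2 carried; the final stage is satisfied.
Every stage carried; the plaintiff prevails on this issue.
Per-issue: Issue I → plaintiff; Issue II → plaintiff; Issue III → plaintiff. The plaintiff must prevail on every issue; overall, the plaintiff prevails.

plaintiff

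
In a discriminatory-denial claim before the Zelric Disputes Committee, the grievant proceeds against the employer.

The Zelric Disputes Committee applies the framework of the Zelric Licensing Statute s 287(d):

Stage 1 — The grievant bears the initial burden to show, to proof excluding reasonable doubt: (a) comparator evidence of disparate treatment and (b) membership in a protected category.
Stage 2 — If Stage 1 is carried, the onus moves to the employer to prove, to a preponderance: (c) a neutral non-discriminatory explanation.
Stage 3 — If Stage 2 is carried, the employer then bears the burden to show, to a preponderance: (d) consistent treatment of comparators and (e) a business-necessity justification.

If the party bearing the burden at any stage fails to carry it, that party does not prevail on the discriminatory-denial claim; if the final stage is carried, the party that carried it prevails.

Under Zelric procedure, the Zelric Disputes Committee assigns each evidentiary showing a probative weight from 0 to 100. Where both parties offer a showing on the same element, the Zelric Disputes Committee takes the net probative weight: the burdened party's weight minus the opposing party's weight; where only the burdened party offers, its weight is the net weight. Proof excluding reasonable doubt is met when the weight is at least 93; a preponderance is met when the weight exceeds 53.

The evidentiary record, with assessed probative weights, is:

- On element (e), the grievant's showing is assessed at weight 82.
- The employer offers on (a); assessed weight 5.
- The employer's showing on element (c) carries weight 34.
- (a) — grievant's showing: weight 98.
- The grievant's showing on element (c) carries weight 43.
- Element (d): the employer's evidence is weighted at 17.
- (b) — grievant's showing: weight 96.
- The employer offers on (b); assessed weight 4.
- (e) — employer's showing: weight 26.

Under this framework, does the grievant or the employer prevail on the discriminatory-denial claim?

employer

Stage 1 (grievant, proof excluding reasonable doubt, weight is at least 93): (a) net 98−5=93 ≥ 93 — meets; (b) net 96−4=92 < 93 — fails.
  Stage 1 not carried; the grievant fails its burden.
So the employer prevails.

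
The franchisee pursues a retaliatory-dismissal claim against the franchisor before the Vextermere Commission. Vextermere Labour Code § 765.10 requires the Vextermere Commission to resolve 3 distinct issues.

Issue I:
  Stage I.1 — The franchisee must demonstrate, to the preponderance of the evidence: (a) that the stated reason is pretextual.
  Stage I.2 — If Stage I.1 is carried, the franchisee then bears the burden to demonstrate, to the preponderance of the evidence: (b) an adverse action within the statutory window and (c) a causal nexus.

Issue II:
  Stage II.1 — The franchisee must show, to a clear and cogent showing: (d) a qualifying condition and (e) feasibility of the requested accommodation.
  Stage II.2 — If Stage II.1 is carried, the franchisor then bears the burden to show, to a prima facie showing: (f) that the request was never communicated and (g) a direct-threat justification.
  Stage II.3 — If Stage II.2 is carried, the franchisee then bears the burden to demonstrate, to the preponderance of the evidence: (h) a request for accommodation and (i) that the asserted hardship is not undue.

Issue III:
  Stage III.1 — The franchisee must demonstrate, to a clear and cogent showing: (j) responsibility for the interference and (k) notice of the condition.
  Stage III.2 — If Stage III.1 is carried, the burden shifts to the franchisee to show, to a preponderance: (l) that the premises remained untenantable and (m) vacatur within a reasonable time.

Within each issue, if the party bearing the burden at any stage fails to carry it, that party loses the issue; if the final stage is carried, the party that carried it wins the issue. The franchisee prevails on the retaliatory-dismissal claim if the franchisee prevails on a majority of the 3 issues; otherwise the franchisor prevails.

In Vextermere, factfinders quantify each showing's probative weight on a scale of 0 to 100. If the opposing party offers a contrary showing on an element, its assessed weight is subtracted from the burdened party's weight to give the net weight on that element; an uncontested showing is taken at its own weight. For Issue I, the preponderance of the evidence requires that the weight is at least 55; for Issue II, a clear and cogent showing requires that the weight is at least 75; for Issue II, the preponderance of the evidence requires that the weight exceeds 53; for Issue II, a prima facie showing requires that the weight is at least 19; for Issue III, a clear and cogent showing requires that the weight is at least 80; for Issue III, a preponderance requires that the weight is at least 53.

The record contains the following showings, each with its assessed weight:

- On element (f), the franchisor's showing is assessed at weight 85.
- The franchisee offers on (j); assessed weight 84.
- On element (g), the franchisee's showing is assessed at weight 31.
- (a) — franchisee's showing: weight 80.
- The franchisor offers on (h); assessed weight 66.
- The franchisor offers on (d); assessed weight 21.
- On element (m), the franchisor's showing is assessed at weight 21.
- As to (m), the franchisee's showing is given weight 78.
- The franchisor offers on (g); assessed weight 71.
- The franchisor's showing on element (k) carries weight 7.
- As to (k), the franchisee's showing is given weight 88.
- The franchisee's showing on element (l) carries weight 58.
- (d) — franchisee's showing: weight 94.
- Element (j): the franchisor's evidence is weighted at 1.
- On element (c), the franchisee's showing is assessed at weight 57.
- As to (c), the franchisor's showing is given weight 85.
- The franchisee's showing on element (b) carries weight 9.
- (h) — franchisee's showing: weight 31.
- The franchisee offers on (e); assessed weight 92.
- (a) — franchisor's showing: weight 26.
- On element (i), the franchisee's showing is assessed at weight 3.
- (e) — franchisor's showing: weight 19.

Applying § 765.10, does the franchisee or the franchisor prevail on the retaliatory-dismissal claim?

— Issue I —
Stage I.1 — burden on franchisee; standard: the preponderance of the evidence (weight is at least 55).
    (a): 80 − 26 = 54 < 55 [not met]
  The franchisee does not carry Stage I.1.
The franchisor prevails on this issue.
— Issue II —
Stage II.1 — burden on franchisee; standard: a clear and cogent showing (weight is at least 75).
    (d): 94 − 21 = 73 < 75 [not met]
    (e): 92 − 19 = 73 < 75 [not met]
  Stage II.1 not carried; the franchisee fails its burden.
So the franchisor prevails on this issue.
— Issue III —
At Stage III.1 the franchisee must meet a clear and cogent showing (weight is at least 80): on (j) the weight is 84 less the opposing 1 gives net 83, ≥ 80, so (j) meets the standard; on (k) the weight is 88 less the opposing 7 gives net 81, which does reach 80, so (k) meets the standard.
  Stage III.1 is satisfied; the franchisee continues to bear the burden.
At Stage III.2 the franchisee must meet a preponderance (weight is at least 53): on (l) the weight is 58, ≥ 53, so (l) meets the standard; on (m) the weight is 78 less the opposing 21 gives net 57, which does reach 53, so (m) meets the standard.
  The franchisee carries the last stage.
Every stage carried; the franchisee prevails on this issue.
Per-issue: Issue I → franchisor; Issue II → franchisor; Issue III → franchisee. The franchisee must prevail on a majority of issues; overall, the franchisor prevails.

franchisor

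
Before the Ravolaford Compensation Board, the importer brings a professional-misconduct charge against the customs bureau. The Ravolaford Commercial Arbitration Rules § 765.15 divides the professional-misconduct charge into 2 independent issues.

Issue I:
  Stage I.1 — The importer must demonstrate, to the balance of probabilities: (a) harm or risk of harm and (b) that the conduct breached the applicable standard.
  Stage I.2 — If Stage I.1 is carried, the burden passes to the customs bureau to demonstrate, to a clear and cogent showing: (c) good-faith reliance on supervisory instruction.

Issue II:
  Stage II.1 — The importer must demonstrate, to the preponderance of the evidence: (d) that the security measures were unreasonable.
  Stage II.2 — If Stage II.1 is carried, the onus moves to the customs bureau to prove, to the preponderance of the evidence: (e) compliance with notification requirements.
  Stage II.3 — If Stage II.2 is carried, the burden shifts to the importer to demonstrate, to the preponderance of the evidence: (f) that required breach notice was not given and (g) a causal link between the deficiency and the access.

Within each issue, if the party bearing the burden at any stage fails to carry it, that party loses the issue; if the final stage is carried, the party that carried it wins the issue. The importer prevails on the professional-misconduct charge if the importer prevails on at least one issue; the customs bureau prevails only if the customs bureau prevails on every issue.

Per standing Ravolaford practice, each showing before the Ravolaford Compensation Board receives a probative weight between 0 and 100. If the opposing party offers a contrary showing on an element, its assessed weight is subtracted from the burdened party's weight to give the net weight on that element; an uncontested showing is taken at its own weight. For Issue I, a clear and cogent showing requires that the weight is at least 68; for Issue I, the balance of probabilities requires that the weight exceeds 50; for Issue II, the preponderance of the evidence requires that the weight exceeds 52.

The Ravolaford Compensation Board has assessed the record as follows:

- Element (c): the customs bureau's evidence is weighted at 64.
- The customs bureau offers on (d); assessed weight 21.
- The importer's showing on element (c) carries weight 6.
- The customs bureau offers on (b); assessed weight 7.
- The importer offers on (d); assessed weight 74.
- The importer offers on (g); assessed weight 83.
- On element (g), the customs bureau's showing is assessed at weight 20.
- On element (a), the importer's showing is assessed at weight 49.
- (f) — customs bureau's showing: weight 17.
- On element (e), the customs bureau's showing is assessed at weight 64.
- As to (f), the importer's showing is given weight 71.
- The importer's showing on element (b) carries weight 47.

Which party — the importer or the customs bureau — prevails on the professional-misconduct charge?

— Issue I —
Stage I.1 — burden on importer; standard: the balance of probabilities (weight exceeds 50).
    (a): 49 ≤ 50 [not met]
    (b): 47 − 7 = 40 ≤ 50 [not met]
  The importer does not carry Stage I.1.
The analysis ends at Stage I.1; the customs bureau prevails on this issue.
— Issue II —
Stage II.1 (importer, the preponderance of the evidence, weight exceeds 52): (d) net 74−21=53 > 52 — meets.
  Stage II.1 carried; the burden shifts to the customs bureau.
Stage II.2 (customs bureau, the preponderance of the evidence, weight exceeds 52): (e) 64 > 52 — meets.
  All elements met. The burden passes to the importer.
Stage II.3 (importer, the preponderance of the evidence, weight exceeds 52): (f) net 71−17=54 > 52 — meets; (g) net 83−20=63 > 52 — meets.
  Stage II.3 carried; the final stage is satisfied.
All stages carried — the importer prevails on this issue.
Per-issue: Issue I → customs bureau; Issue II → importer. The importer must prevail on at least one issue; overall, the importer prevails.

importer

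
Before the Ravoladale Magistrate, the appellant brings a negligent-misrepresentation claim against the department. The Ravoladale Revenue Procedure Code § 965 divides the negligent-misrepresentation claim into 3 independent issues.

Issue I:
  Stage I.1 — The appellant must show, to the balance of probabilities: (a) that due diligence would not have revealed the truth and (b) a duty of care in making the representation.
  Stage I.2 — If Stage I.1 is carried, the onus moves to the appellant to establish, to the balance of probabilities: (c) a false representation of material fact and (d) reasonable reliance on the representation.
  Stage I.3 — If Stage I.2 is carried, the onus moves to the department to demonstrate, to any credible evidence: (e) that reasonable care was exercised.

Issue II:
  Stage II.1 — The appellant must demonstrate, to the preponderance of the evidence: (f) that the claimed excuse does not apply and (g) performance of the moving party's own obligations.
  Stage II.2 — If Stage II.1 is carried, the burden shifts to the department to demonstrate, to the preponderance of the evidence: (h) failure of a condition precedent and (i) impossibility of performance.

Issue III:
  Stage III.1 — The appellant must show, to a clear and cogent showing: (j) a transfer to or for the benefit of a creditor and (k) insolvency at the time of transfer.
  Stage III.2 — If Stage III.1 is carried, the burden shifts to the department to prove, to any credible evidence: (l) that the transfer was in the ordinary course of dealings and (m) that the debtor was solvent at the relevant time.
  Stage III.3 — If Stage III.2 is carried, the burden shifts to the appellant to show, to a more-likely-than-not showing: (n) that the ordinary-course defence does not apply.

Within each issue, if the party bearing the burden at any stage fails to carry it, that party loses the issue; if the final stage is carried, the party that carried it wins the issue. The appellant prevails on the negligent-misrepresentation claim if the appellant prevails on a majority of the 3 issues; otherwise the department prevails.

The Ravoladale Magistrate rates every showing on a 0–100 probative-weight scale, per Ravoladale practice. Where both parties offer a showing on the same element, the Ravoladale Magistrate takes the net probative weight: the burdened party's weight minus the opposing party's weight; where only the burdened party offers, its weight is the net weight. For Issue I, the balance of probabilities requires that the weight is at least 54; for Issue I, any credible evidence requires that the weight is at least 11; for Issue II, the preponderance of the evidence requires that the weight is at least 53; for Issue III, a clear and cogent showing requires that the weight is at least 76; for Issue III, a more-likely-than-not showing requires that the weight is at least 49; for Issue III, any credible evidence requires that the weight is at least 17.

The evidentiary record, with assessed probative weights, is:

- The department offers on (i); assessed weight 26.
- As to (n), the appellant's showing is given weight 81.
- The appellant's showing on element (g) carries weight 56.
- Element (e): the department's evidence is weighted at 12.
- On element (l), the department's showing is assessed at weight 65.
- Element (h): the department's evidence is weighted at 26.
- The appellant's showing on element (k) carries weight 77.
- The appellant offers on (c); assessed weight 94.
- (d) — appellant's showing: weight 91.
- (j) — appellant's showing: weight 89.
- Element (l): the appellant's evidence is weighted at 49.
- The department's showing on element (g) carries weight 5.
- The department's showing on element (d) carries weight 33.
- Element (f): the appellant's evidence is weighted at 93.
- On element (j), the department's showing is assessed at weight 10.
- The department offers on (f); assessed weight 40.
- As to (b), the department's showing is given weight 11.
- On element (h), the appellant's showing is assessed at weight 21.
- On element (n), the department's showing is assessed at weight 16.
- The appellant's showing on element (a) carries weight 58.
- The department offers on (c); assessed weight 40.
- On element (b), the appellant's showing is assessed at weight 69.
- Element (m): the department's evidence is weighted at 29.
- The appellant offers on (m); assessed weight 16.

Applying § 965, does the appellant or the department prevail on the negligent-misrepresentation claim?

— Issue I —
Stage I.1 (appellant, the balance of probabilities, weight is at least 54): (a) 58 ≥ 54 — meets; (b) net 69−11=58 ≥ 54 — meets.
  All elements met. The appellant retains the burden for Stage I.2.
Stage I.2 (appellant, the balance of probabilities, weight is at least 54): (c) net 94−40=54 ≥ 54 — meets; (d) net 91−33=58 ≥ 54 — meets.
  All elements met. The burden passes to the department.
Stage I.3 (department, any credible evidence, weight is at least 11): (e) 12 ≥ 11 — meets.
  The department carries the last stage.
Every stage carried; the department prevails on this issue.
— Issue II —
At Stage II.1 the appellant must meet the preponderance of the evidence (weight is at least 53): on (f) the weight is 93 less the opposing 40 gives net 53, ≥ 53, so (f) meets the standard; on (g) the weight is 56 less the opposing 5 gives net 51, which does not reach 53, so (g) does not meet the standard.
  Not every element is met, so the appellant fails to carry Stage II.1.
So the department prevails on this issue.
— Issue III —
At Stage III.1 the appellant must meet a clear and cogent showing (weight is at least 76): on (j) the weight is 89 less the opposing 10 gives net 79, ≥ 76, so (j) meets the standard; on (k) the weight is 77, which does reach 76, so (k) meets the standard.
  All elements met. The burden passes to the department.
At Stage III.2 the department must meet any credible evidence (weight is at least 17): on (l) the weight is 65 less the opposing 49 gives net 16, < 17, so (l) does not meet the standard; on (m) the weight is 29 less the opposing 16 gives net 13, < 17, so (m) does not meet the standard.
  Stage III.2 not carried; the department fails its burden.
So the appellant prevails on this issue.
Per-issue: Issue I → department; Issue II → department; Issue III → appellant. The appellant must prevail on a majority of issues; overall, the department prevails.

department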